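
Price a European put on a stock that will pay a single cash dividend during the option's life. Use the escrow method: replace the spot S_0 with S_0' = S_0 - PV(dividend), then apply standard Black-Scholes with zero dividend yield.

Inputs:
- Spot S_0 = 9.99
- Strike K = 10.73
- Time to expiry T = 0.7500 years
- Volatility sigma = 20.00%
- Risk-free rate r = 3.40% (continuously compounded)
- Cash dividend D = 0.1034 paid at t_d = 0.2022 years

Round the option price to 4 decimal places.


PV(D) = D * exp(-r * t_d) = 0.1034 * 0.99314878 = 0.10269158
S_0' = S_0 - PV(D) = 9.9900 - 0.10269158 = 9.88730842
d1 = (ln(S_0'/K) + (r + sigma^2/2)*T) / (sigma*sqrt(T)) = -0.23839716
d2 = d1 - sigma*sqrt(T) = -0.41160224
exp(-rT) = 0.97482238
N(-d1) = 0.59421347; N(-d2) = 0.65968451
P = K * exp(-rT) * N(-d2) - S_0' * N(-d1) = 10.7300 * 0.97482238 * 0.65968451 - 9.88730842 * 0.59421347 = 1.0250

Answer: Price = 1.0250


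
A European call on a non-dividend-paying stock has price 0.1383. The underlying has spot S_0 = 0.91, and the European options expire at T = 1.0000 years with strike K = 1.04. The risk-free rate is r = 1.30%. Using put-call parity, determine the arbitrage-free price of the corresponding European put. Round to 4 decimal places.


Answer: Put price = 0.2549

Derivation:
Put-call parity: C - P = S_0 * exp(-qT) - K * exp(-rT).
S_0 * exp(-qT) = 0.9100 * 1.00000000 = 0.91000000
K * exp(-rT) = 1.0400 * 0.98708414 = 1.02656750
P = C - S*exp(-qT) + K*exp(-rT)
P = 0.1383 - 0.91000000 + 1.02656750 = 0.2549


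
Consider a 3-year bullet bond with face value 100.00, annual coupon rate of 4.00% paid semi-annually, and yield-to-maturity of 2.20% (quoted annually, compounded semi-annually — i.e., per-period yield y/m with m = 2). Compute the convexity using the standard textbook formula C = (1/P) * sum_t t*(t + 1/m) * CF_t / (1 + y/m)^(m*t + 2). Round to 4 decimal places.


Coupon per period c = face * coupon_rate / m = 2.000000
Periods per year m = 2; per-period yield y/m = 0.011000
Number of cashflows N = 6
Cashflows (t years, CF_t, discount factor 1/(1+y/m)^(m*t), PV):
  t = 0.5000: CF_t = 2.000000, DF = 0.989120, PV = 1.978239
  t = 1.0000: CF_t = 2.000000, DF = 0.978358, PV = 1.956715
  t = 1.5000: CF_t = 2.000000, DF = 0.967713, PV = 1.935426
  t = 2.0000: CF_t = 2.000000, DF = 0.957184, PV = 1.914368
  t = 2.5000: CF_t = 2.000000, DF = 0.946769, PV = 1.893539
  t = 3.0000: CF_t = 102.000000, DF = 0.936468, PV = 95.519763
Price P = sum_t PV_t = 105.198051
Convexity numerator sum_t t*(t + 1/m) * CF_t / (1+y/m)^(m*t + 2):
  t = 0.5000: term = 0.967713
  t = 1.0000: term = 2.871552
  t = 1.5000: term = 5.680617
  t = 2.0000: term = 9.364683
  t = 2.5000: term = 13.894188
  t = 3.0000: term = 981.251257
Convexity = (1/P) * sum = 1014.030009 / 105.198051 = 9.639247

Answer: Convexity = 9.6392


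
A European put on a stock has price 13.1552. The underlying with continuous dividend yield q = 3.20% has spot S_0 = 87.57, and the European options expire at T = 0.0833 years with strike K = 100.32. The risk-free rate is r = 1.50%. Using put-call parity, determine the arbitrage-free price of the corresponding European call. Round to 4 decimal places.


Answer: Call price = 0.2974

Derivation:
Put-call parity: C - P = S_0 * exp(-qT) - K * exp(-rT).
S_0 * exp(-qT) = 87.5700 * 0.99733795 = 87.33688424
K * exp(-rT) = 100.3200 * 0.99875128 = 100.19472844
C = P + S*exp(-qT) - K*exp(-rT)
C = 13.1552 + 87.33688424 - 100.19472844 = 0.2974


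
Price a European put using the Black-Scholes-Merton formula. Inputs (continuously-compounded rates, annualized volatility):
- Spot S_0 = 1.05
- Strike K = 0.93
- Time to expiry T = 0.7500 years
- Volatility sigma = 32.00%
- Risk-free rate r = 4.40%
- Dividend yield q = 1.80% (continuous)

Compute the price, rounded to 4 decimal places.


Answer: Price = 0.0520

Derivation:
d1 = (ln(S/K) + (r - q + 0.5*sigma^2) * T) / (sigma * sqrt(T)) = 0.64685190
d2 = d1 - sigma * sqrt(T) = 0.36972377
exp(-rT) = 0.96753856; exp(-qT) = 0.98659072
P = K * exp(-rT) * N(-d2) - S_0 * exp(-qT) * N(-d1)
N(-d1) = 0.25886390; N(-d2) = 0.35579416
P = 0.9300 * 0.96753856 * 0.35579416 - 1.0500 * 0.98659072 * 0.25886390 = 0.0520


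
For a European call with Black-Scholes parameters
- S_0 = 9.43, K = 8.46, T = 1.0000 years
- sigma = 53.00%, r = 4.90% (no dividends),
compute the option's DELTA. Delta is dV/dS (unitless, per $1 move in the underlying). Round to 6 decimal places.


d1 = 0.5622583453; d2 = 0.0322583453
phi(d1) = 0.3406138811; exp(-qT) = 1.0000000000; exp(-rT) = 0.9521811297
N(d1) = 0.7130299928
Delta = exp(-qT) * N(d1) = 1.0000000000 * 0.7130299928 = 0.713030

Answer: Delta = 0.713030


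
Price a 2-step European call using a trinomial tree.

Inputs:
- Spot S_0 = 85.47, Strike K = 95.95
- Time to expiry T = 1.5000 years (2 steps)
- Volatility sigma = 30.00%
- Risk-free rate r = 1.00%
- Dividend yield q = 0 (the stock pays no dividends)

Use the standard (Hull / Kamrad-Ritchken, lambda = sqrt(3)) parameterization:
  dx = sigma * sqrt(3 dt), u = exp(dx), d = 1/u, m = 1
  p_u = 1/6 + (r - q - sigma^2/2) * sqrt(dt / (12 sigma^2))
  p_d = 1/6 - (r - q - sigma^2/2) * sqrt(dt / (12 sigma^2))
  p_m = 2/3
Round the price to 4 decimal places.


Answer: Price = V(0,0) = 9.0082

Derivation:
dt = T/N = 0.750000; dx = sigma*sqrt(3*dt) = 0.450000
u = exp(dx) = 1.568312; d = 1/u = 0.637628
p_u = 0.137500, p_m = 0.666667, p_d = 0.195833
Discount per step: exp(-r*dt) = 0.992528
Stock lattice S(k, j) with j the centered position index:
  k=0: S(0,+0) = 85.4700
  k=1: S(1,-1) = 54.4981; S(1,+0) = 85.4700; S(1,+1) = 134.0436
  k=2: S(2,-2) = 34.7495; S(2,-1) = 54.4981; S(2,+0) = 85.4700; S(2,+1) = 134.0436; S(2,+2) = 210.2223
Terminal payoffs V(N, j) = max(S_T - K, 0):
  V(2,-2) = 0.000000; V(2,-1) = 0.000000; V(2,+0) = 0.000000; V(2,+1) = 38.093642; V(2,+2) = 114.272278
Backward induction: V(k, j) = exp(-r*dt) * [p_u * V(k+1, j+1) + p_m * V(k+1, j) + p_d * V(k+1, j-1)]
  V(1,-1) = exp(-r*dt) * [p_u*0.000000 + p_m*0.000000 + p_d*0.000000] = 0.000000
  V(1,+0) = exp(-r*dt) * [p_u*38.093642 + p_m*0.000000 + p_d*0.000000] = 5.198739
  V(1,+1) = exp(-r*dt) * [p_u*114.272278 + p_m*38.093642 + p_d*0.000000] = 40.801042
  V(0,+0) = exp(-r*dt) * [p_u*40.801042 + p_m*5.198739 + p_d*0.000000] = 9.008154


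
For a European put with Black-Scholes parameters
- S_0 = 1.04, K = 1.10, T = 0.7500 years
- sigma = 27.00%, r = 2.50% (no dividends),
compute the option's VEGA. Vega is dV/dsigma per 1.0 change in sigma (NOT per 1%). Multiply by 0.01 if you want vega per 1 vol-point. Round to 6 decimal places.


Answer: Vega = 0.358985

Derivation:
d1 = -0.0427750973; d2 = -0.2766019563
phi(d1) = 0.3985774732; exp(-qT) = 1.0000000000; exp(-rT) = 0.9814246877
Vega = S * exp(-qT) * phi(d1) * sqrt(T) = 1.0400 * 1.0000000000 * 0.3985774732 * 0.8660254038 = 0.358985


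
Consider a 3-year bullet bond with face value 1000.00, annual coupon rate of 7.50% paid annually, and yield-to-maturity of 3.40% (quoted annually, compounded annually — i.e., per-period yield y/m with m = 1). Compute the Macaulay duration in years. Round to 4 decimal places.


Answer: Macaulay duration = 2.8070 years

Derivation:
Coupon per period c = face * coupon_rate / m = 75.000000
Periods per year m = 1; per-period yield y/m = 0.034000
Number of cashflows N = 3
Cashflows (t years, CF_t, discount factor 1/(1+y/m)^(m*t), PV):
  t = 1.0000: CF_t = 75.000000, DF = 0.967118, PV = 72.533849
  t = 2.0000: CF_t = 75.000000, DF = 0.935317, PV = 70.148790
  t = 3.0000: CF_t = 1075.000000, DF = 0.904562, PV = 972.404249
Price P = sum_t PV_t = 1115.086889
Macaulay numerator sum_t t * PV_t:
  t * PV_t at t = 1.0000: 72.533849
  t * PV_t at t = 2.0000: 140.297581
  t * PV_t at t = 3.0000: 2917.212748
Macaulay duration D = (sum_t t * PV_t) / P = 3130.044177 / 1115.086889 = 2.806996


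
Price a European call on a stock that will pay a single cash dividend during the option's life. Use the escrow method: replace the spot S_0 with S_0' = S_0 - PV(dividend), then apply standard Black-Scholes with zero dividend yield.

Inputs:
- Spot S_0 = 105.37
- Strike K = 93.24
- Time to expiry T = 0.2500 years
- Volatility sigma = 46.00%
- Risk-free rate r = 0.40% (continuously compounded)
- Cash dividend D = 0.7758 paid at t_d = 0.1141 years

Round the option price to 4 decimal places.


Answer: Price = 15.8953

Derivation:
PV(D) = D * exp(-r * t_d) = 0.7758 * 0.99954370 = 0.77544601
S_0' = S_0 - PV(D) = 105.3700 - 0.77544601 = 104.59455399
d1 = (ln(S_0'/K) + (r + sigma^2/2)*T) / (sigma*sqrt(T)) = 0.61897683
d2 = d1 - sigma*sqrt(T) = 0.38897683
exp(-rT) = 0.99900050
N(d1) = 0.73203419; N(d2) = 0.65135336
C = S_0' * N(d1) - K * exp(-rT) * N(d2) = 104.59455399 * 0.73203419 - 93.2400 * 0.99900050 * 0.65135336 = 15.8953


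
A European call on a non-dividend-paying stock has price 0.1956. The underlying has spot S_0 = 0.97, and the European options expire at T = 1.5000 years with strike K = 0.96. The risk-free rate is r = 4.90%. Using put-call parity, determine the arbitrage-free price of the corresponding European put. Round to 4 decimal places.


Answer: Put price = 0.1176

Derivation:
Put-call parity: C - P = S_0 * exp(-qT) - K * exp(-rT).
S_0 * exp(-qT) = 0.9700 * 1.00000000 = 0.97000000
K * exp(-rT) = 0.9600 * 0.92913615 = 0.89197070
P = C - S*exp(-qT) + K*exp(-rT)
P = 0.1956 - 0.97000000 + 0.89197070 = 0.1176


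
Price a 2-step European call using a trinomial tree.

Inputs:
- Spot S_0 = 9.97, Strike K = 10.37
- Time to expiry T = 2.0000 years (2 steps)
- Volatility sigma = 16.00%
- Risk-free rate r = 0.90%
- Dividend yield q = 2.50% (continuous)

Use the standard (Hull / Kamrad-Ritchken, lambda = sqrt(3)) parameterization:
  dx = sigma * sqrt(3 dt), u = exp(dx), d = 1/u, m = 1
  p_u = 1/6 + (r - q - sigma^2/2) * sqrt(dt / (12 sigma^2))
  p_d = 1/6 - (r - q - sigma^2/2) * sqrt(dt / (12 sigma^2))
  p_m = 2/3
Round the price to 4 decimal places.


Answer: Price = V(0,0) = 0.5084

Derivation:
dt = T/N = 1.000000; dx = sigma*sqrt(3*dt) = 0.277128
u = exp(dx) = 1.319335; d = 1/u = 0.757957
p_u = 0.114705, p_m = 0.666667, p_d = 0.218628
Discount per step: exp(-r*dt) = 0.991040
Stock lattice S(k, j) with j the centered position index:
  k=0: S(0,+0) = 9.9700
  k=1: S(1,-1) = 7.5568; S(1,+0) = 9.9700; S(1,+1) = 13.1538
  k=2: S(2,-2) = 5.7278; S(2,-1) = 7.5568; S(2,+0) = 9.9700; S(2,+1) = 13.1538; S(2,+2) = 17.3542
Terminal payoffs V(N, j) = max(S_T - K, 0):
  V(2,-2) = 0.000000; V(2,-1) = 0.000000; V(2,+0) = 0.000000; V(2,+1) = 2.783774; V(2,+2) = 6.984240
Backward induction: V(k, j) = exp(-r*dt) * [p_u * V(k+1, j+1) + p_m * V(k+1, j) + p_d * V(k+1, j-1)]
  V(1,-1) = exp(-r*dt) * [p_u*0.000000 + p_m*0.000000 + p_d*0.000000] = 0.000000
  V(1,+0) = exp(-r*dt) * [p_u*2.783774 + p_m*0.000000 + p_d*0.000000] = 0.316452
  V(1,+1) = exp(-r*dt) * [p_u*6.984240 + p_m*2.783774 + p_d*0.000000] = 2.633172
  V(0,+0) = exp(-r*dt) * [p_u*2.633172 + p_m*0.316452 + p_d*0.000000] = 0.508410


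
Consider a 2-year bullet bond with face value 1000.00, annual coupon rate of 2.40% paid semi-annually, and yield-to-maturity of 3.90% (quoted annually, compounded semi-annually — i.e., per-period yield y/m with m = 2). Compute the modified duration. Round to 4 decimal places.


Coupon per period c = face * coupon_rate / m = 12.000000
Periods per year m = 2; per-period yield y/m = 0.019500
Number of cashflows N = 4
Cashflows (t years, CF_t, discount factor 1/(1+y/m)^(m*t), PV):
  t = 0.5000: CF_t = 12.000000, DF = 0.980873, PV = 11.770476
  t = 1.0000: CF_t = 12.000000, DF = 0.962112, PV = 11.545342
  t = 1.5000: CF_t = 12.000000, DF = 0.943709, PV = 11.324514
  t = 2.0000: CF_t = 1012.000000, DF = 0.925659, PV = 936.767019
Price P = sum_t PV_t = 971.407350
First compute Macaulay numerator sum_t t * PV_t:
  t * PV_t at t = 0.5000: 5.885238
  t * PV_t at t = 1.0000: 11.545342
  t * PV_t at t = 1.5000: 16.986770
  t * PV_t at t = 2.0000: 1873.534038
Macaulay duration D = 1907.951388 / 971.407350 = 1.964111
Modified duration = D / (1 + y/m) = 1.964111 / (1 + 0.019500) = 1.926543

Answer: Modified duration = 1.9265


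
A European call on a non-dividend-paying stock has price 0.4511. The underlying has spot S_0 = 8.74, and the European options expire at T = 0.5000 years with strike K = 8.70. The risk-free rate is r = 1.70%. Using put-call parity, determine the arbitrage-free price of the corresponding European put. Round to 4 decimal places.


Put-call parity: C - P = S_0 * exp(-qT) - K * exp(-rT).
S_0 * exp(-qT) = 8.7400 * 1.00000000 = 8.74000000
K * exp(-rT) = 8.7000 * 0.99153602 = 8.62636340
P = C - S*exp(-qT) + K*exp(-rT)
P = 0.4511 - 8.74000000 + 8.62636340 = 0.3375

Answer: Put price = 0.3375


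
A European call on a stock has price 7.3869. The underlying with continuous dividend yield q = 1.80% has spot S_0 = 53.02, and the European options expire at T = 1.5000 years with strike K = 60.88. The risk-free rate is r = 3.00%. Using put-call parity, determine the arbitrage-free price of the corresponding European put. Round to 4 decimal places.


Answer: Put price = 13.9804

Derivation:
Put-call parity: C - P = S_0 * exp(-qT) - K * exp(-rT).
S_0 * exp(-qT) = 53.0200 * 0.97336124 = 51.60761303
K * exp(-rT) = 60.8800 * 0.95599748 = 58.20112669
P = C - S*exp(-qT) + K*exp(-rT)
P = 7.3869 - 51.60761303 + 58.20112669 = 13.9804


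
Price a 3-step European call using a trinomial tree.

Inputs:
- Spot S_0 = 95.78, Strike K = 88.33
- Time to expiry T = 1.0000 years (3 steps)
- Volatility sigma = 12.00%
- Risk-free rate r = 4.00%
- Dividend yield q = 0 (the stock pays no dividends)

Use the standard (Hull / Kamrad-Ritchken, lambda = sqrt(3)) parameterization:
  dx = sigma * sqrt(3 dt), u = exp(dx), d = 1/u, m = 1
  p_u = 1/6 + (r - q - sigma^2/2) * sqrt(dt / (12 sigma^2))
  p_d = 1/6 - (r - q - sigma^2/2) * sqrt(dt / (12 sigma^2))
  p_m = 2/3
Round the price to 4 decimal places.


dt = T/N = 0.333333; dx = sigma*sqrt(3*dt) = 0.120000
u = exp(dx) = 1.127497; d = 1/u = 0.886920
p_u = 0.212222, p_m = 0.666667, p_d = 0.121111
Discount per step: exp(-r*dt) = 0.986755
Stock lattice S(k, j) with j the centered position index:
  k=0: S(0,+0) = 95.7800
  k=1: S(1,-1) = 84.9492; S(1,+0) = 95.7800; S(1,+1) = 107.9916
  k=2: S(2,-2) = 75.3432; S(2,-1) = 84.9492; S(2,+0) = 95.7800; S(2,+1) = 107.9916; S(2,+2) = 121.7602
  k=3: S(3,-3) = 66.8234; S(3,-2) = 75.3432; S(3,-1) = 84.9492; S(3,+0) = 95.7800; S(3,+1) = 107.9916; S(3,+2) = 121.7602; S(3,+3) = 137.2843
Terminal payoffs V(N, j) = max(S_T - K, 0):
  V(3,-3) = 0.000000; V(3,-2) = 0.000000; V(3,-1) = 0.000000; V(3,+0) = 7.450000; V(3,+1) = 19.661648; V(3,+2) = 33.430244; V(3,+3) = 48.954291
Backward induction: V(k, j) = exp(-r*dt) * [p_u * V(k+1, j+1) + p_m * V(k+1, j) + p_d * V(k+1, j-1)]
  V(2,-2) = exp(-r*dt) * [p_u*0.000000 + p_m*0.000000 + p_d*0.000000] = 0.000000
  V(2,-1) = exp(-r*dt) * [p_u*7.450000 + p_m*0.000000 + p_d*0.000000] = 1.560115
  V(2,+0) = exp(-r*dt) * [p_u*19.661648 + p_m*7.450000 + p_d*0.000000] = 9.018257
  V(2,+1) = exp(-r*dt) * [p_u*33.430244 + p_m*19.661648 + p_d*7.450000] = 20.825156
  V(2,+2) = exp(-r*dt) * [p_u*48.954291 + p_m*33.430244 + p_d*19.661648] = 34.592934
  V(1,-1) = exp(-r*dt) * [p_u*9.018257 + p_m*1.560115 + p_d*0.000000] = 2.914826
  V(1,+0) = exp(-r*dt) * [p_u*20.825156 + p_m*9.018257 + p_d*1.560115] = 10.480010
  V(1,+1) = exp(-r*dt) * [p_u*34.592934 + p_m*20.825156 + p_d*9.018257] = 22.021452
  V(0,+0) = exp(-r*dt) * [p_u*22.021452 + p_m*10.480010 + p_d*2.914826] = 11.854021

Answer: Price = V(0,0) = 11.8540


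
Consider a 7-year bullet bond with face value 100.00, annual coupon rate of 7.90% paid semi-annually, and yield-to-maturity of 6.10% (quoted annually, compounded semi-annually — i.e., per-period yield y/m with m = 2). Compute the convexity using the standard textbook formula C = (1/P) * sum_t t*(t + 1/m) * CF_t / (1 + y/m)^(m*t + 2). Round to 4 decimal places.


Answer: Convexity = 36.3496

Derivation:
Coupon per period c = face * coupon_rate / m = 3.950000
Periods per year m = 2; per-period yield y/m = 0.030500
Number of cashflows N = 14
Cashflows (t years, CF_t, discount factor 1/(1+y/m)^(m*t), PV):
  t = 0.5000: CF_t = 3.950000, DF = 0.970403, PV = 3.833091
  t = 1.0000: CF_t = 3.950000, DF = 0.941681, PV = 3.719642
  t = 1.5000: CF_t = 3.950000, DF = 0.913810, PV = 3.609550
  t = 2.0000: CF_t = 3.950000, DF = 0.886764, PV = 3.502717
  t = 2.5000: CF_t = 3.950000, DF = 0.860518, PV = 3.399047
  t = 3.0000: CF_t = 3.950000, DF = 0.835049, PV = 3.298444
  t = 3.5000: CF_t = 3.950000, DF = 0.810334, PV = 3.200819
  t = 4.0000: CF_t = 3.950000, DF = 0.786350, PV = 3.106084
  t = 4.5000: CF_t = 3.950000, DF = 0.763076, PV = 3.014152
  t = 5.0000: CF_t = 3.950000, DF = 0.740491, PV = 2.924941
  t = 5.5000: CF_t = 3.950000, DF = 0.718575, PV = 2.838371
  t = 6.0000: CF_t = 3.950000, DF = 0.697307, PV = 2.754363
  t = 6.5000: CF_t = 3.950000, DF = 0.676669, PV = 2.672841
  t = 7.0000: CF_t = 103.950000, DF = 0.656641, PV = 68.257841
Price P = sum_t PV_t = 110.131902
Convexity numerator sum_t t*(t + 1/m) * CF_t / (1+y/m)^(m*t + 2):
  t = 0.5000: term = 1.804775
  t = 1.0000: term = 5.254076
  t = 1.5000: term = 10.197140
  t = 2.0000: term = 16.492220
  t = 2.5000: term = 24.006143
  t = 3.0000: term = 32.613877
  t = 3.5000: term = 42.198126
  t = 4.0000: term = 52.648941
  t = 4.5000: term = 63.863344
  t = 5.0000: term = 75.744977
  t = 5.5000: term = 88.203757
  t = 6.0000: term = 101.155560
  t = 6.5000: term = 114.521902
  t = 7.0000: term = 3374.549937
Convexity = (1/P) * sum = 4003.254774 / 110.131902 = 36.349638


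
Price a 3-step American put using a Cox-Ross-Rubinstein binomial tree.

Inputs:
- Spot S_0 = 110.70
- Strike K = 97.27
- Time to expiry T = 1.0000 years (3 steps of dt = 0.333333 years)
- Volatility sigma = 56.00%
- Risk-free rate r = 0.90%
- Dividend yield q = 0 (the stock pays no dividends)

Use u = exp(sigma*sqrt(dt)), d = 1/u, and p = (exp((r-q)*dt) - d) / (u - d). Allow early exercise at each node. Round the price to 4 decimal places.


Answer: Price = V(0,0) = 17.7161

Derivation:
dt = T/N = 0.333333
u = exp(sigma*sqrt(dt)) = 1.381702; d = 1/u = 0.723745
p = (exp((r-q)*dt) - d) / (u - d) = 0.424434
Discount per step: exp(-r*dt) = 0.997004
Stock lattice S(k, i) with i counting down-moves:
  k=0: S(0,0) = 110.7000
  k=1: S(1,0) = 152.9544; S(1,1) = 80.1186
  k=2: S(2,0) = 211.3374; S(2,1) = 110.7000; S(2,2) = 57.9854
  k=3: S(3,0) = 292.0054; S(3,1) = 152.9544; S(3,2) = 80.1186; S(3,3) = 41.9667
Terminal payoffs V(N, i) = max(K - S_T, 0):
  V(3,0) = 0.000000; V(3,1) = 0.000000; V(3,2) = 17.151428; V(3,3) = 55.303344
Backward induction: V(k, i) = exp(-r*dt) * [p * V(k+1, i) + (1-p) * V(k+1, i+1)]; then take max(V_cont, immediate exercise) for American.
  V(2,0) = exp(-r*dt) * [p*0.000000 + (1-p)*0.000000] = 0.000000; exercise = 0.000000; V(2,0) = max -> 0.000000
  V(2,1) = exp(-r*dt) * [p*0.000000 + (1-p)*17.151428] = 9.842204; exercise = 0.000000; V(2,1) = max -> 9.842204
  V(2,2) = exp(-r*dt) * [p*17.151428 + (1-p)*55.303344] = 38.993211; exercise = 39.284584; V(2,2) = max -> 39.284584
  V(1,0) = exp(-r*dt) * [p*0.000000 + (1-p)*9.842204] = 5.647867; exercise = 0.000000; V(1,0) = max -> 5.647867
  V(1,1) = exp(-r*dt) * [p*9.842204 + (1-p)*39.284584] = 26.707986; exercise = 17.151428; V(1,1) = max -> 26.707986
  V(0,0) = exp(-r*dt) * [p*5.647867 + (1-p)*26.707986] = 17.716123; exercise = 0.000000; V(0,0) = max -> 17.716123


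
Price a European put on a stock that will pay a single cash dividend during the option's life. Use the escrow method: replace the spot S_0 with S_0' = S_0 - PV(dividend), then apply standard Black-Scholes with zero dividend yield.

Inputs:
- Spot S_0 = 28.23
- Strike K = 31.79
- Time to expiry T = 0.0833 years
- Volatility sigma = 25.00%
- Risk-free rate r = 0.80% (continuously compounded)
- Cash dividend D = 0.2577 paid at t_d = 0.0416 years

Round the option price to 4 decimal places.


Answer: Price = 3.8300

Derivation:
PV(D) = D * exp(-r * t_d) = 0.2577 * 0.99966726 = 0.25761425
S_0' = S_0 - PV(D) = 28.2300 - 0.25761425 = 27.97238575
d1 = (ln(S_0'/K) + (r + sigma^2/2)*T) / (sigma*sqrt(T)) = -1.72774687
d2 = d1 - sigma*sqrt(T) = -1.79990122
exp(-rT) = 0.99933382
N(-d1) = 0.95798319; N(-d2) = 0.96406188
P = K * exp(-rT) * N(-d2) - S_0' * N(-d1) = 31.7900 * 0.99933382 * 0.96406188 - 27.97238575 * 0.95798319 = 3.8300


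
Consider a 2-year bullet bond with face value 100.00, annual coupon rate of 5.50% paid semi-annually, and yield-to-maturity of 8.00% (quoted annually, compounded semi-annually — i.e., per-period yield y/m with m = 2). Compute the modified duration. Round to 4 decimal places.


Coupon per period c = face * coupon_rate / m = 2.750000
Periods per year m = 2; per-period yield y/m = 0.040000
Number of cashflows N = 4
Cashflows (t years, CF_t, discount factor 1/(1+y/m)^(m*t), PV):
  t = 0.5000: CF_t = 2.750000, DF = 0.961538, PV = 2.644231
  t = 1.0000: CF_t = 2.750000, DF = 0.924556, PV = 2.542530
  t = 1.5000: CF_t = 2.750000, DF = 0.888996, PV = 2.444740
  t = 2.0000: CF_t = 102.750000, DF = 0.854804, PV = 87.831131
Price P = sum_t PV_t = 95.462631
First compute Macaulay numerator sum_t t * PV_t:
  t * PV_t at t = 0.5000: 1.322115
  t * PV_t at t = 1.0000: 2.542530
  t * PV_t at t = 1.5000: 3.667110
  t * PV_t at t = 2.0000: 175.662261
Macaulay duration D = 183.194016 / 95.462631 = 1.919013
Modified duration = D / (1 + y/m) = 1.919013 / (1 + 0.040000) = 1.845205

Answer: Modified duration = 1.8452


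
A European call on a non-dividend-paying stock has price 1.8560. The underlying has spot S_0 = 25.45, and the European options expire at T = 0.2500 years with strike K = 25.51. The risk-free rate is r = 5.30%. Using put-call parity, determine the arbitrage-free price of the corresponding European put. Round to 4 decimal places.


Answer: Put price = 1.5802

Derivation:
Put-call parity: C - P = S_0 * exp(-qT) - K * exp(-rT).
S_0 * exp(-qT) = 25.4500 * 1.00000000 = 25.45000000
K * exp(-rT) = 25.5100 * 0.98683739 = 25.17422194
P = C - S*exp(-qT) + K*exp(-rT)
P = 1.8560 - 25.45000000 + 25.17422194 = 1.5802


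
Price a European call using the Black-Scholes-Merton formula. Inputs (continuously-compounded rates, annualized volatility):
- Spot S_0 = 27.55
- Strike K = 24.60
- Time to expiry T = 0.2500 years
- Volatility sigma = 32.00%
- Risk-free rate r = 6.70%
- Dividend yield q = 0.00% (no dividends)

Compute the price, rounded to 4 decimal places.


d1 = (ln(S/K) + (r - q + 0.5*sigma^2) * T) / (sigma * sqrt(T)) = 0.89253808
d2 = d1 - sigma * sqrt(T) = 0.73253808
exp(-rT) = 0.98338950; exp(-qT) = 1.00000000
C = S_0 * exp(-qT) * N(d1) - K * exp(-rT) * N(d2)
N(d1) = 0.81394770; N(d2) = 0.76807990
C = 27.5500 * 1.00000000 * 0.81394770 - 24.6000 * 0.98338950 * 0.76807990 = 3.8433

Answer: Price = 3.8433


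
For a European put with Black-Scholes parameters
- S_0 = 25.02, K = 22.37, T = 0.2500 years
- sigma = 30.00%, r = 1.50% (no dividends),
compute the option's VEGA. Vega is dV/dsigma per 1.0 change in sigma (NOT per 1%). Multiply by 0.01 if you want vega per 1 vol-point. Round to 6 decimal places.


Answer: Vega = 3.488330

Derivation:
d1 = 0.8463648636; d2 = 0.6963648636
phi(d1) = 0.2788433082; exp(-qT) = 1.0000000000; exp(-rT) = 0.9962570225
Vega = S * exp(-qT) * phi(d1) * sqrt(T) = 25.0200 * 1.0000000000 * 0.2788433082 * 0.5000000000 = 3.488330


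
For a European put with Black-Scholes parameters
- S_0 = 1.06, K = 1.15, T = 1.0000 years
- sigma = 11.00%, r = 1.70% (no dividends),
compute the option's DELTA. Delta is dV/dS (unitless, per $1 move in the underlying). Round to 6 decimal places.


d1 = -0.5313003114; d2 = -0.6413003114
phi(d1) = 0.3464285995; exp(-qT) = 1.0000000000; exp(-rT) = 0.9831436846
N(-d1) = 0.7023946552
Delta = -exp(-qT) * N(-d1) = -1.0000000000 * 0.7023946552 = -0.702395

Answer: Delta = -0.702395


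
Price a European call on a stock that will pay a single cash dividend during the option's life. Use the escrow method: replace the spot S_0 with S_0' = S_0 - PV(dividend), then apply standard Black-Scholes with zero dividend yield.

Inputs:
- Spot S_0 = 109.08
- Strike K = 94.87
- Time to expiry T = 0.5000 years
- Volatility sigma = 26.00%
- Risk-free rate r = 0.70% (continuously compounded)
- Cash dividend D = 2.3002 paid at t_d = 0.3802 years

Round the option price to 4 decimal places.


Answer: Price = 15.0513

Derivation:
PV(D) = D * exp(-r * t_d) = 2.3002 * 0.99734214 = 2.29408639
S_0' = S_0 - PV(D) = 109.0800 - 2.29408639 = 106.78591361
d1 = (ln(S_0'/K) + (r + sigma^2/2)*T) / (sigma*sqrt(T)) = 0.75452911
d2 = d1 - sigma*sqrt(T) = 0.57068135
exp(-rT) = 0.99650612
N(d1) = 0.77473421; N(d2) = 0.71589217
C = S_0' * N(d1) - K * exp(-rT) * N(d2) = 106.78591361 * 0.77473421 - 94.8700 * 0.99650612 * 0.71589217 = 15.0513


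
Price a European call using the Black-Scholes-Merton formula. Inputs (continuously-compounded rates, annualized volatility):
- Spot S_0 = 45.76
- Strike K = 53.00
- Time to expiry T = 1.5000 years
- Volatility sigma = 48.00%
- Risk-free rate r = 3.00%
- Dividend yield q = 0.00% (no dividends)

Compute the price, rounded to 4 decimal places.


Answer: Price = 8.8549

Derivation:
d1 = (ln(S/K) + (r - q + 0.5*sigma^2) * T) / (sigma * sqrt(T)) = 0.12063471
d2 = d1 - sigma * sqrt(T) = -0.46724283
exp(-rT) = 0.95599748; exp(-qT) = 1.00000000
C = S_0 * exp(-qT) * N(d1) - K * exp(-rT) * N(d2)
N(d1) = 0.54800981; N(d2) = 0.32016308
C = 45.7600 * 1.00000000 * 0.54800981 - 53.0000 * 0.95599748 * 0.32016308 = 8.8549


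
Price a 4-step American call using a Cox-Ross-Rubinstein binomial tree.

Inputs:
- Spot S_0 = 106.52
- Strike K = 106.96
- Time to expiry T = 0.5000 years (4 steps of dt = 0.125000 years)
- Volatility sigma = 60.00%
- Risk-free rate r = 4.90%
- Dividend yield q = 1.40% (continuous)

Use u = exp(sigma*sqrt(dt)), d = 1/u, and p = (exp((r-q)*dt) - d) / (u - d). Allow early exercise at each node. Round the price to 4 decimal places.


Answer: Price = V(0,0) = 17.3823

Derivation:
dt = T/N = 0.125000
u = exp(sigma*sqrt(dt)) = 1.236311; d = 1/u = 0.808858
p = (exp((r-q)*dt) - d) / (u - d) = 0.457422
Discount per step: exp(-r*dt) = 0.993894
Stock lattice S(k, i) with i counting down-moves:
  k=0: S(0,0) = 106.5200
  k=1: S(1,0) = 131.6919; S(1,1) = 86.1595
  k=2: S(2,0) = 162.8121; S(2,1) = 106.5200; S(2,2) = 69.6908
  k=3: S(3,0) = 201.2864; S(3,1) = 131.6919; S(3,2) = 86.1595; S(3,3) = 56.3700
  k=4: S(4,0) = 248.8526; S(4,1) = 162.8121; S(4,2) = 106.5200; S(4,3) = 69.6908; S(4,4) = 45.5953
Terminal payoffs V(N, i) = max(S_T - K, 0):
  V(4,0) = 141.892636; V(4,1) = 55.852109; V(4,2) = 0.000000; V(4,3) = 0.000000; V(4,4) = 0.000000
Backward induction: V(k, i) = exp(-r*dt) * [p * V(k+1, i) + (1-p) * V(k+1, i+1)]; then take max(V_cont, immediate exercise) for American.
  V(3,0) = exp(-r*dt) * [p*141.892636 + (1-p)*55.852109] = 94.627604; exercise = 94.326419; V(3,0) = max -> 94.627604
  V(3,1) = exp(-r*dt) * [p*55.852109 + (1-p)*0.000000] = 25.392004; exercise = 24.731859; V(3,1) = max -> 25.392004
  V(3,2) = exp(-r*dt) * [p*0.000000 + (1-p)*0.000000] = 0.000000; exercise = 0.000000; V(3,2) = max -> 0.000000
  V(3,3) = exp(-r*dt) * [p*0.000000 + (1-p)*0.000000] = 0.000000; exercise = 0.000000; V(3,3) = max -> 0.000000
  V(2,0) = exp(-r*dt) * [p*94.627604 + (1-p)*25.392004] = 56.713485; exercise = 55.852109; V(2,0) = max -> 56.713485
  V(2,1) = exp(-r*dt) * [p*25.392004 + (1-p)*0.000000] = 11.543949; exercise = 0.000000; V(2,1) = max -> 11.543949
  V(2,2) = exp(-r*dt) * [p*0.000000 + (1-p)*0.000000] = 0.000000; exercise = 0.000000; V(2,2) = max -> 0.000000
  V(1,0) = exp(-r*dt) * [p*56.713485 + (1-p)*11.543949] = 32.008852; exercise = 24.731859; V(1,0) = max -> 32.008852
  V(1,1) = exp(-r*dt) * [p*11.543949 + (1-p)*0.000000] = 5.248217; exercise = 0.000000; V(1,1) = max -> 5.248217
  V(0,0) = exp(-r*dt) * [p*32.008852 + (1-p)*5.248217] = 17.382338; exercise = 0.000000; V(0,0) = max -> 17.382338


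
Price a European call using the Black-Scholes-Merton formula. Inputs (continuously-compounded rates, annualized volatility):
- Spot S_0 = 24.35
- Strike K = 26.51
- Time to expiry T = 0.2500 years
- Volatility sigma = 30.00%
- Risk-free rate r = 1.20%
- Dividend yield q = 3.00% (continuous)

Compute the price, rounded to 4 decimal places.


d1 = (ln(S/K) + (r - q + 0.5*sigma^2) * T) / (sigma * sqrt(T)) = -0.52160114
d2 = d1 - sigma * sqrt(T) = -0.67160114
exp(-rT) = 0.99700450; exp(-qT) = 0.99252805
C = S_0 * exp(-qT) * N(d1) - K * exp(-rT) * N(d2)
N(d1) = 0.30097404; N(d2) = 0.25091883
C = 24.3500 * 0.99252805 * 0.30097404 - 26.5100 * 0.99700450 * 0.25091883 = 0.6420

Answer: Price = 0.6420


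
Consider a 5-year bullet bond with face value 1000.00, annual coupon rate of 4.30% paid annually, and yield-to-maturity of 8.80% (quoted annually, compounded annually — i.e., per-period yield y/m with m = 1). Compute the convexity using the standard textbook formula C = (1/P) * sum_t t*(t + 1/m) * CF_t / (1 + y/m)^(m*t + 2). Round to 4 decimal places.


Answer: Convexity = 22.3845

Derivation:
Coupon per period c = face * coupon_rate / m = 43.000000
Periods per year m = 1; per-period yield y/m = 0.088000
Number of cashflows N = 5
Cashflows (t years, CF_t, discount factor 1/(1+y/m)^(m*t), PV):
  t = 1.0000: CF_t = 43.000000, DF = 0.919118, PV = 39.522059
  t = 2.0000: CF_t = 43.000000, DF = 0.844777, PV = 36.325422
  t = 3.0000: CF_t = 43.000000, DF = 0.776450, PV = 33.387336
  t = 4.0000: CF_t = 43.000000, DF = 0.713649, PV = 30.686890
  t = 5.0000: CF_t = 1043.000000, DF = 0.655927, PV = 684.131885
Price P = sum_t PV_t = 824.053591
Convexity numerator sum_t t*(t + 1/m) * CF_t / (1+y/m)^(m*t + 2):
  t = 1.0000: term = 66.774672
  t = 2.0000: term = 184.121339
  t = 3.0000: term = 338.458344
  t = 4.0000: term = 518.471727
  t = 5.0000: term = 17338.171546
Convexity = (1/P) * sum = 18445.997629 / 824.053591 = 22.384464


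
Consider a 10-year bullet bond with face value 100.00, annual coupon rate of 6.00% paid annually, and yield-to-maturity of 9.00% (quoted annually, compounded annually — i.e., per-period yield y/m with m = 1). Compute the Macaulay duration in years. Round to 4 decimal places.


Coupon per period c = face * coupon_rate / m = 6.000000
Periods per year m = 1; per-period yield y/m = 0.090000
Number of cashflows N = 10
Cashflows (t years, CF_t, discount factor 1/(1+y/m)^(m*t), PV):
  t = 1.0000: CF_t = 6.000000, DF = 0.917431, PV = 5.504587
  t = 2.0000: CF_t = 6.000000, DF = 0.841680, PV = 5.050080
  t = 3.0000: CF_t = 6.000000, DF = 0.772183, PV = 4.633101
  t = 4.0000: CF_t = 6.000000, DF = 0.708425, PV = 4.250551
  t = 5.0000: CF_t = 6.000000, DF = 0.649931, PV = 3.899588
  t = 6.0000: CF_t = 6.000000, DF = 0.596267, PV = 3.577604
  t = 7.0000: CF_t = 6.000000, DF = 0.547034, PV = 3.282205
  t = 8.0000: CF_t = 6.000000, DF = 0.501866, PV = 3.011198
  t = 9.0000: CF_t = 6.000000, DF = 0.460428, PV = 2.762567
  t = 10.0000: CF_t = 106.000000, DF = 0.422411, PV = 44.775546
Price P = sum_t PV_t = 80.747027
Macaulay numerator sum_t t * PV_t:
  t * PV_t at t = 1.0000: 5.504587
  t * PV_t at t = 2.0000: 10.100160
  t * PV_t at t = 3.0000: 13.899303
  t * PV_t at t = 4.0000: 17.002205
  t * PV_t at t = 5.0000: 19.497942
  t * PV_t at t = 6.0000: 21.465624
  t * PV_t at t = 7.0000: 22.975438
  t * PV_t at t = 8.0000: 24.089581
  t * PV_t at t = 9.0000: 24.863100
  t * PV_t at t = 10.0000: 447.755455
Macaulay duration D = (sum_t t * PV_t) / P = 607.153395 / 80.747027 = 7.519204

Answer: Macaulay duration = 7.5192 years


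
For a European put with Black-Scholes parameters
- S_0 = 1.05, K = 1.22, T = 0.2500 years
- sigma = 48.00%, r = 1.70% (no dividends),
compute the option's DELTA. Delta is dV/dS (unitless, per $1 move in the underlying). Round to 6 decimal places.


d1 = -0.4875445607; d2 = -0.7275445607
phi(d1) = 0.3542372536; exp(-qT) = 1.0000000000; exp(-rT) = 0.9957590185
N(-d1) = 0.6870637638
Delta = -exp(-qT) * N(-d1) = -1.0000000000 * 0.6870637638 = -0.687064

Answer: Delta = -0.687064


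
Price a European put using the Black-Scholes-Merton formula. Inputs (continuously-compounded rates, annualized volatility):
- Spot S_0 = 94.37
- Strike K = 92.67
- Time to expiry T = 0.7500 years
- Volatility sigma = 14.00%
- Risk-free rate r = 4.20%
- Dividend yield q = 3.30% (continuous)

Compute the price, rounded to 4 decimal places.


Answer: Price = 3.3547

Derivation:
d1 = (ln(S/K) + (r - q + 0.5*sigma^2) * T) / (sigma * sqrt(T)) = 0.26622801
d2 = d1 - sigma * sqrt(T) = 0.14498445
exp(-rT) = 0.96899096; exp(-qT) = 0.97555377
P = K * exp(-rT) * N(-d2) - S_0 * exp(-qT) * N(-d1)
N(-d1) = 0.39503181; N(-d2) = 0.44236157
P = 92.6700 * 0.96899096 * 0.44236157 - 94.3700 * 0.97555377 * 0.39503181 = 3.3547


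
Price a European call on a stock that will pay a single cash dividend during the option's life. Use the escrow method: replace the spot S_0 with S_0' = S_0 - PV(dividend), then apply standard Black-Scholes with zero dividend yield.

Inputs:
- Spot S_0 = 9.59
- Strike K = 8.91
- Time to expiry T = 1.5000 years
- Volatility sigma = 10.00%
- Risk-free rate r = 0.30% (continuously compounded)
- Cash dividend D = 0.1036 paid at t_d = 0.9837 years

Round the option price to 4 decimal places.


Answer: Price = 0.8223

Derivation:
PV(D) = D * exp(-r * t_d) = 0.1036 * 0.99705325 = 0.10329472
S_0' = S_0 - PV(D) = 9.5900 - 0.10329472 = 9.48670528
d1 = (ln(S_0'/K) + (r + sigma^2/2)*T) / (sigma*sqrt(T)) = 0.61006284
d2 = d1 - sigma*sqrt(T) = 0.48758835
exp(-rT) = 0.99551011
N(d1) = 0.72908991; N(d2) = 0.68707928
C = S_0' * N(d1) - K * exp(-rT) * N(d2) = 9.48670528 * 0.72908991 - 8.9100 * 0.99551011 * 0.68707928 = 0.8223


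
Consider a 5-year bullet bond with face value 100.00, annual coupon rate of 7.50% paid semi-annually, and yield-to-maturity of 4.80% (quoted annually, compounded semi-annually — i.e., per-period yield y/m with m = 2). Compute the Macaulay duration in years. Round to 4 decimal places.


Coupon per period c = face * coupon_rate / m = 3.750000
Periods per year m = 2; per-period yield y/m = 0.024000
Number of cashflows N = 10
Cashflows (t years, CF_t, discount factor 1/(1+y/m)^(m*t), PV):
  t = 0.5000: CF_t = 3.750000, DF = 0.976562, PV = 3.662109
  t = 1.0000: CF_t = 3.750000, DF = 0.953674, PV = 3.576279
  t = 1.5000: CF_t = 3.750000, DF = 0.931323, PV = 3.492460
  t = 2.0000: CF_t = 3.750000, DF = 0.909495, PV = 3.410605
  t = 2.5000: CF_t = 3.750000, DF = 0.888178, PV = 3.330669
  t = 3.0000: CF_t = 3.750000, DF = 0.867362, PV = 3.252607
  t = 3.5000: CF_t = 3.750000, DF = 0.847033, PV = 3.176374
  t = 4.0000: CF_t = 3.750000, DF = 0.827181, PV = 3.101927
  t = 4.5000: CF_t = 3.750000, DF = 0.807794, PV = 3.029226
  t = 5.0000: CF_t = 103.750000, DF = 0.788861, PV = 81.844319
Price P = sum_t PV_t = 111.876574
Macaulay numerator sum_t t * PV_t:
  t * PV_t at t = 0.5000: 1.831055
  t * PV_t at t = 1.0000: 3.576279
  t * PV_t at t = 1.5000: 5.238689
  t * PV_t at t = 2.0000: 6.821210
  t * PV_t at t = 2.5000: 8.326673
  t * PV_t at t = 3.0000: 9.757820
  t * PV_t at t = 3.5000: 11.117307
  t * PV_t at t = 4.0000: 12.407709
  t * PV_t at t = 4.5000: 13.631516
  t * PV_t at t = 5.0000: 409.221595
Macaulay duration D = (sum_t t * PV_t) / P = 481.929853 / 111.876574 = 4.307692

Answer: Macaulay duration = 4.3077 years


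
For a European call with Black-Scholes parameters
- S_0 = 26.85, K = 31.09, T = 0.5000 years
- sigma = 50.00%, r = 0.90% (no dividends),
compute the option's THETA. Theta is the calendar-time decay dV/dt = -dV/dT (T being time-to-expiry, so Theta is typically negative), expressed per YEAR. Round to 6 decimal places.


Answer: Theta = -3.770676

Derivation:
d1 = -0.2252005079; d2 = -0.5787538984
phi(d1) = 0.3889532325; exp(-qT) = 1.0000000000; exp(-rT) = 0.9955101098
Theta = -S*exp(-qT)*phi(d1)*sigma/(2*sqrt(T)) - r*K*exp(-rT)*N(d2) + q*S*exp(-qT)*N(d1)
N(d1) = 0.4109116472; N(d2) = 0.2813776211; sqrt(T) = 0.7071067812
Term 1 = -26.8500 * 1.0000000000 * 0.3889532325 * 0.5000 / (2 * 0.7071067812) = -3.6922974614
Term 2 = -0.0090 * 31.0900 * 0.9955101098 * 0.2813776211 = -0.0783787729
Term 3 = 0 (no dividend yield, q = 0)
Theta = -3.6922974614 + (-0.0783787729) + (0.0000000000) = -3.770676


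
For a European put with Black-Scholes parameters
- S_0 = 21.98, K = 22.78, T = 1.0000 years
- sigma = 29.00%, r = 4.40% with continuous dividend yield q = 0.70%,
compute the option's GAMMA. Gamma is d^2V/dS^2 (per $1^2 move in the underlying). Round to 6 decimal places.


Answer: Gamma = 0.061462

Derivation:
d1 = 0.1493103136; d2 = -0.1406896864
phi(d1) = 0.3945200492; exp(-qT) = 0.9930244429; exp(-rT) = 0.9569539575
Gamma = exp(-qT) * phi(d1) / (S * sigma * sqrt(T)) = 0.9930244429 * 0.3945200492 / (21.9800 * 0.2900 * 1.0000000000) = 0.061462


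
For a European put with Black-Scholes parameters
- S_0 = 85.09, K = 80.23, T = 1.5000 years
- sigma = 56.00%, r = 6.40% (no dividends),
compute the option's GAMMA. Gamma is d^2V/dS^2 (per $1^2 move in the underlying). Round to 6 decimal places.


Answer: Gamma = 0.005815

Derivation:
d1 = 0.5686490585; d2 = -0.1172080695
phi(d1) = 0.3393852422; exp(-qT) = 1.0000000000; exp(-rT) = 0.9084640161
Gamma = exp(-qT) * phi(d1) / (S * sigma * sqrt(T)) = 1.0000000000 * 0.3393852422 / (85.0900 * 0.5600 * 1.2247448714) = 0.005815


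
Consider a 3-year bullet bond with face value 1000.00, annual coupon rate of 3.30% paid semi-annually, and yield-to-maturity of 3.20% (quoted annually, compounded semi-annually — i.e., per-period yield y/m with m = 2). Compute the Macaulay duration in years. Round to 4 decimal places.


Coupon per period c = face * coupon_rate / m = 16.500000
Periods per year m = 2; per-period yield y/m = 0.016000
Number of cashflows N = 6
Cashflows (t years, CF_t, discount factor 1/(1+y/m)^(m*t), PV):
  t = 0.5000: CF_t = 16.500000, DF = 0.984252, PV = 16.240157
  t = 1.0000: CF_t = 16.500000, DF = 0.968752, PV = 15.984407
  t = 1.5000: CF_t = 16.500000, DF = 0.953496, PV = 15.732684
  t = 2.0000: CF_t = 16.500000, DF = 0.938480, PV = 15.484925
  t = 2.5000: CF_t = 16.500000, DF = 0.923701, PV = 15.241068
  t = 3.0000: CF_t = 1016.500000, DF = 0.909155, PV = 924.155676
Price P = sum_t PV_t = 1002.838918
Macaulay numerator sum_t t * PV_t:
  t * PV_t at t = 0.5000: 8.120079
  t * PV_t at t = 1.0000: 15.984407
  t * PV_t at t = 1.5000: 23.599026
  t * PV_t at t = 2.0000: 30.969850
  t * PV_t at t = 2.5000: 38.102670
  t * PV_t at t = 3.0000: 2772.467028
Macaulay duration D = (sum_t t * PV_t) / P = 2889.243061 / 1002.838918 = 2.881064

Answer: Macaulay duration = 2.8811 years


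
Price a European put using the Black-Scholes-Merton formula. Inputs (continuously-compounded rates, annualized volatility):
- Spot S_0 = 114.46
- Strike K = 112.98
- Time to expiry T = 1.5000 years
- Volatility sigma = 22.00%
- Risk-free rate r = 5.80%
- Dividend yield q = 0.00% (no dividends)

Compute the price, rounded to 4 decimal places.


d1 = (ln(S/K) + (r - q + 0.5*sigma^2) * T) / (sigma * sqrt(T)) = 0.50591095
d2 = d1 - sigma * sqrt(T) = 0.23646708
exp(-rT) = 0.91667710; exp(-qT) = 1.00000000
P = K * exp(-rT) * N(-d2) - S_0 * exp(-qT) * N(-d1)
N(-d1) = 0.30645958; N(-d2) = 0.40653513
P = 112.9800 * 0.91667710 * 0.40653513 - 114.4600 * 1.00000000 * 0.30645958 = 7.0259

Answer: Price = 7.0259


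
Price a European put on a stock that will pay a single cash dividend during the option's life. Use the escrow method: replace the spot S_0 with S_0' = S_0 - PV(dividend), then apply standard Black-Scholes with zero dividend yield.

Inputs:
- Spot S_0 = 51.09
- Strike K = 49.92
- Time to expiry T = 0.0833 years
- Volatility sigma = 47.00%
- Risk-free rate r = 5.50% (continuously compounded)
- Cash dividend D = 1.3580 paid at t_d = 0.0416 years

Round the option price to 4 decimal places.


Answer: Price = 2.6667

Derivation:
PV(D) = D * exp(-r * t_d) = 1.3580 * 0.99771462 = 1.35489645
S_0' = S_0 - PV(D) = 51.0900 - 1.35489645 = 49.73510355
d1 = (ln(S_0'/K) + (r + sigma^2/2)*T) / (sigma*sqrt(T)) = 0.07424431
d2 = d1 - sigma*sqrt(T) = -0.06140587
exp(-rT) = 0.99542898
N(-d1) = 0.47040799; N(-d2) = 0.52448201
P = K * exp(-rT) * N(-d2) - S_0' * N(-d1) = 49.9200 * 0.99542898 * 0.52448201 - 49.73510355 * 0.47040799 = 2.6667


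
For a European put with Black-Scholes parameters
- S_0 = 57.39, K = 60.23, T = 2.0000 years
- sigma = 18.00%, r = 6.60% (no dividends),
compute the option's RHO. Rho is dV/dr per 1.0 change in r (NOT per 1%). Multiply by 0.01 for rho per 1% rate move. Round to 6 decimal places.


d1 = 0.4560819296; d2 = 0.2015234883
phi(d1) = 0.3595349470; exp(-qT) = 1.0000000000; exp(-rT) = 0.8763409951
N(-d2) = 0.4201446326
Rho = -K*T*exp(-rT)*N(-d2) = -60.2300 * 2.0000 * 0.8763409951 * 0.4201446326 = -44.352163

Answer: Rho = -44.352163
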